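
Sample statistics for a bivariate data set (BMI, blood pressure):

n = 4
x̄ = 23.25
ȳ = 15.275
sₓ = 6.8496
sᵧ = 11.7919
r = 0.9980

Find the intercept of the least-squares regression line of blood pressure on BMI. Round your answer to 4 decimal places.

-24.6709

b = r · sᵧ/sₓ = 0.998 · 11.7919/6.8496 = 1.718103
a = ȳ − b·x̄ = 15.275 − 1.718103·23.25 = -24.670888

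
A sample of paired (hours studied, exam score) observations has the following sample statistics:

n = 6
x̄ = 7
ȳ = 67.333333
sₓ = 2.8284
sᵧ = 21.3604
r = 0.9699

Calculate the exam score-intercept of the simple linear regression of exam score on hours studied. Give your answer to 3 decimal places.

b = r · sᵧ/sₓ = 0.9699 · 21.3604/2.8284 = 7.324796
a = ȳ − b·x̄ = 67.333333 − 7.324796·7 = 16.059764

16.060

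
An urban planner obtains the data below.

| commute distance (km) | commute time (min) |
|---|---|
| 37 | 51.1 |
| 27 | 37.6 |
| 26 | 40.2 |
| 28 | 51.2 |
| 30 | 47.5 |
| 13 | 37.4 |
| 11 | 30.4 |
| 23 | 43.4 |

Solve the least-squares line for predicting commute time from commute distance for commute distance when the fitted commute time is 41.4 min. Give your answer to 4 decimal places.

23.0308

n = 8, Σx = 195, Σy = 338.8, Σxy = 8628.5, Σx² = 5277
Sxx = Σx² − (Σx)²/n = 5277 − 4753.125 = 523.875
Sxy = Σxy − (Σx)(Σy)/n = 8628.5 − 8258.25 = 370.25
b = Sxy/Sxx = 370.25/523.875 = 0.706753
a = ȳ − b·x̄ = 42.35 − 0.706753·24.375 = 25.122906
Set a + b·x = 41.4: x = (41.4 − 25.122906) / 0.706753 = 23.030824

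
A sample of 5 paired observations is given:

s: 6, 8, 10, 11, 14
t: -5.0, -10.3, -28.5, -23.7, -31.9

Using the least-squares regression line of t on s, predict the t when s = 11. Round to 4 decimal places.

-24.1380

n = 5, Σx = 49, Σy = -99.4, Σxy = -1104.7, Σx² = 517
Sxx = Σx² − (Σx)²/n = 517 − 480.2 = 36.8
Sxy = Σxy − (Σx)(Σy)/n = -1104.7 − (-974.12) = -130.58
b = Sxy/Sxx = -130.58/36.8 = -3.548370
a = ȳ − b·x̄ = -19.88 − (-3.548370)·9.8 = 14.894022
ŷ(11) = a + b·11 = 14.894022 + (-3.548370)·11 = -24.138043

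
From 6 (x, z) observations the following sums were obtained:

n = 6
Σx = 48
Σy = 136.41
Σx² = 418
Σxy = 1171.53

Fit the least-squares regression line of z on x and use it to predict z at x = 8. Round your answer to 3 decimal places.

22.735

Sxx = Σx² − (Σx)²/n = 418 − 384 = 34
Sxy = Σxy − (Σx)(Σy)/n = 1171.53 − 1091.28 = 80.25
b = Sxy/Sxx = 80.25/34 = 2.360294
a = ȳ − b·x̄ = 22.735 − 2.360294·8 = 3.852647
ŷ(8) = a + b·8 = 3.852647 + 2.360294·8 = 22.735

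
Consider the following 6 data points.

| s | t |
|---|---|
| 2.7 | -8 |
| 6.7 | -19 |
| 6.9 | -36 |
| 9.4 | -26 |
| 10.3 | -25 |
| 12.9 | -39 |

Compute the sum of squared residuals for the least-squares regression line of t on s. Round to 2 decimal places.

252.97

n = 6, Σx = 48.9, Σy = -153, Σxy = -1402.3, Σx² = 460.65, Σy² = 4543
Sxx = Σx² − (Σx)²/n = 460.65 − 398.535 = 62.115
Sxy = Σxy − (Σx)(Σy)/n = -1402.3 − (-1246.95) = -155.35
Syy = Σy² − (Σy)²/n = 4543 − 3901.5 = 641.5
b = Sxy/Sxx = -155.35/62.115 = -2.501006
SSE = Syy − b·Sxy = 641.5 − (-2.501006)·(-155.35) = 252.968687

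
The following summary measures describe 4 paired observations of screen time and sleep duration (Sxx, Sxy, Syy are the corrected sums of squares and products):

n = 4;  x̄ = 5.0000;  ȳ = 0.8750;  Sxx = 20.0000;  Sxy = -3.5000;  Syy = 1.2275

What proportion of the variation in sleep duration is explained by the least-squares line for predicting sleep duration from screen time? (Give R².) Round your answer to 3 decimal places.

0.499

R² = Sxy²/(Sxx·Syy) = (-3.5)²/(20·1.2275) = 0.498982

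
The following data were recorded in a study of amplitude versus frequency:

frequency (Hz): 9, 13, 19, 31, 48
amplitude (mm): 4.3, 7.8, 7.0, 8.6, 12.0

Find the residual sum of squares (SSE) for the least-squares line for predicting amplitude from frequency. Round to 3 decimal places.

4.429

n = 5, Σx = 120, Σy = 39.7, Σxy = 1115.7, Σx² = 3876, Σy² = 346.29
Sxx = Σx² − (Σx)²/n = 3876 − 2880 = 996
Sxy = Σxy − (Σx)(Σy)/n = 1115.7 − 952.8 = 162.9
Syy = Σy² − (Σy)²/n = 346.29 − 315.218 = 31.072
b = Sxy/Sxx = 162.9/996 = 0.163554
SSE = Syy − b·Sxy = 31.072 − 0.163554·162.9 = 4.429018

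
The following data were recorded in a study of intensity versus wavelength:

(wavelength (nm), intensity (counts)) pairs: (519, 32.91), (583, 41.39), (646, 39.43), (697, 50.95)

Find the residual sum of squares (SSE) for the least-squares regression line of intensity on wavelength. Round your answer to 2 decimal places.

n = 4, Σx = 2445, Σy = 164.68, Σxy = 102194.59, Σx² = 1512375, Σy² = 6946.8276
Sxx = Σx² − (Σx)²/n = 1512375 − 1494506.25 = 17868.75
Sxy = Σxy − (Σx)(Σy)/n = 102194.59 − 100660.65 = 1533.94
Syy = Σy² − (Σy)²/n = 6946.8276 − 6779.8756 = 166.952
b = Sxy/Sxx = 1533.94/17868.75 = 0.085845
SSE = Syy − b·Sxy = 166.952 − 0.085845·1533.94 = 35.271165

35.27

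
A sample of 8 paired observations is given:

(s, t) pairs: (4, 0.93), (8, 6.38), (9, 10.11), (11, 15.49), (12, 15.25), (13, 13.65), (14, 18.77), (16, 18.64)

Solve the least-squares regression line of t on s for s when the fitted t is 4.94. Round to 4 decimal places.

n = 8, Σx = 87, Σy = 99.22, Σxy = 1237.61, Σx² = 1047
Sxx = Σx² − (Σx)²/n = 1047 − 946.125 = 100.875
Sxy = Σxy − (Σx)(Σy)/n = 1237.61 − 1079.0175 = 158.5925
b = Sxy/Sxx = 158.5925/100.875 = 1.572169
a = ȳ − b·x̄ = 12.4025 − 1.572169·10.875 = -4.694833
Set a + b·x = 4.94: x = (4.94 − (-4.694833)) / 1.572169 = 6.128371

6.1284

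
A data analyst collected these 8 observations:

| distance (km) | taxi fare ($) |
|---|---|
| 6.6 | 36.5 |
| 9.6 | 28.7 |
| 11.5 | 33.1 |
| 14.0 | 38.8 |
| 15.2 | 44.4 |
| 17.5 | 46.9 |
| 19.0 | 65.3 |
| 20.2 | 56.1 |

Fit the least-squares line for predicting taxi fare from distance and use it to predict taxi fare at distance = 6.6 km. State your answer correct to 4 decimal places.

n = 8, Σx = 113.6, Σy = 349.8, Σxy = 5309.82, Σx² = 1770.3
Sxx = Σx² − (Σx)²/n = 1770.3 − 1613.12 = 157.18
Sxy = Σxy − (Σx)(Σy)/n = 5309.82 − 4967.16 = 342.66
b = Sxy/Sxx = 342.66/157.18 = 2.180048
a = ȳ − b·x̄ = 43.725 − 2.180048·14.2 = 12.768313
ŷ(6.6) = a + b·6.6 = 12.768313 + 2.180048·6.6 = 27.156633

27.1566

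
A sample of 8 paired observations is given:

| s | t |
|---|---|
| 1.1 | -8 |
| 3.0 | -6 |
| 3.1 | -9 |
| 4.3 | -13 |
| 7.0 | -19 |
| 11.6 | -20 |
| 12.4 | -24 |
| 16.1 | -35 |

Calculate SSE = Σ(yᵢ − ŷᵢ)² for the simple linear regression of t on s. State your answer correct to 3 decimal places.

n = 8, Σx = 58.6, Σy = -134, Σxy = -1336.7, Σx² = 634.84, Σy² = 2912
Sxx = Σx² − (Σx)²/n = 634.84 − 429.245 = 205.595
Sxy = Σxy − (Σx)(Σy)/n = -1336.7 − (-981.55) = -355.15
Syy = Σy² − (Σy)²/n = 2912 − 2244.5 = 667.5
b = Sxy/Sxx = -355.15/205.595 = -1.727425
SSE = Syy − b·Sxy = 667.5 − (-1.727425)·(-355.15) = 54.004913

54.005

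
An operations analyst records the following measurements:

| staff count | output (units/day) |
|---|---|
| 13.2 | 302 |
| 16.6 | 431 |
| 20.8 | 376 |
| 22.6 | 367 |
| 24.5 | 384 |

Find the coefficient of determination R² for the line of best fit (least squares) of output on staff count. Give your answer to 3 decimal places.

0.141

n = 5, Σx = 97.7, Σy = 1860, Σxy = 36664, Σx² = 1993.45, Σy² = 700486
Sxx = Σx² − (Σx)²/n = 1993.45 − 1909.058 = 84.392
Sxy = Σxy − (Σx)(Σy)/n = 36664 − 36344.4 = 319.6
Syy = Σy² − (Σy)²/n = 700486 − 691920 = 8566
R² = Sxy²/(Sxx·Syy) = (319.6)²/(84.392·8566) = 0.141297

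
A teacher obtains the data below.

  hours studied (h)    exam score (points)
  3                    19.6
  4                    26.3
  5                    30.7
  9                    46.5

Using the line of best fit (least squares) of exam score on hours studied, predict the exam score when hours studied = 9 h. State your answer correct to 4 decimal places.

46.9904

n = 4, Σx = 21, Σy = 123.1, Σxy = 736, Σx² = 131
Sxx = Σx² − (Σx)²/n = 131 − 110.25 = 20.75
Sxy = Σxy − (Σx)(Σy)/n = 736 − 646.275 = 89.725
b = Sxy/Sxx = 89.725/20.75 = 4.324096
a = ȳ − b·x̄ = 30.775 − 4.324096·5.25 = 8.073494
ŷ(9) = a + b·9 = 8.073494 + 4.324096·9 = 46.990361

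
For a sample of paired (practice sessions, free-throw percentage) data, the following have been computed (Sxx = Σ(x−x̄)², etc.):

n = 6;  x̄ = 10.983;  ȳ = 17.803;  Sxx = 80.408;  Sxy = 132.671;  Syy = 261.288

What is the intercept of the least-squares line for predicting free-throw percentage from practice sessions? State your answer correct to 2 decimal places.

b = Sxy/Sxx = 132.671/80.408 = 1.649973
a = ȳ − b·x̄ = 17.803 − 1.649973·10.983 = -0.318650

-0.32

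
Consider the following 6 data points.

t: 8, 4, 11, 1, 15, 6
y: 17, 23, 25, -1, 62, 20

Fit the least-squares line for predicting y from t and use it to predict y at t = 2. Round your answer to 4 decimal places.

4.3054

n = 6, Σx = 45, Σy = 146, Σxy = 1552, Σx² = 463
Sxx = Σx² − (Σx)²/n = 463 − 337.5 = 125.5
Sxy = Σxy − (Σx)(Σy)/n = 1552 − 1095 = 457
b = Sxy/Sxx = 457/125.5 = 3.641434
a = ȳ − b·x̄ = 24.333333 − 3.641434·7.5 = -2.977424
ŷ(2) = a + b·2 = -2.977424 + 3.641434·2 = 4.305445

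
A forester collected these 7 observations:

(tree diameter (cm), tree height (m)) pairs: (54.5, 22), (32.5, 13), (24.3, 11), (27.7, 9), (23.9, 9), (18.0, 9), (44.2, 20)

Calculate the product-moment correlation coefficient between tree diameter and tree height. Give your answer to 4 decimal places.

n = 7, Σx = 225.1, Σy = 93, Σxy = 3399.2, Σx² = 8233.13, Σy² = 1417
Sxx = Σx² − (Σx)²/n = 8233.13 − 7238.572857 = 994.557143
Sxy = Σxy − (Σx)(Σy)/n = 3399.2 − 2990.614286 = 408.585714
Syy = Σy² − (Σy)²/n = 1417 − 1235.571429 = 181.428571
r = Sxy/√(Sxx·Syy) = 408.585714/√(180441.081633) = 408.585714/424.783570 = 0.961868

0.9619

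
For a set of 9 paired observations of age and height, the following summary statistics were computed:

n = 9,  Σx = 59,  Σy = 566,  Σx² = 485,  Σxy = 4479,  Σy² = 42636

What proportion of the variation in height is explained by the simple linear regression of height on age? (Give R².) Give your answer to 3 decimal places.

0.854

Sxx = Σx² − (Σx)²/n = 485 − 386.777778 = 98.222222
Sxy = Σxy − (Σx)(Σy)/n = 4479 − 3710.444444 = 768.555556
Syy = Σy² − (Σy)²/n = 42636 − 35595.111111 = 7040.888889
R² = Sxy²/(Sxx·Syy) = (768.555556)²/(98.222222·7040.888889) = 0.854109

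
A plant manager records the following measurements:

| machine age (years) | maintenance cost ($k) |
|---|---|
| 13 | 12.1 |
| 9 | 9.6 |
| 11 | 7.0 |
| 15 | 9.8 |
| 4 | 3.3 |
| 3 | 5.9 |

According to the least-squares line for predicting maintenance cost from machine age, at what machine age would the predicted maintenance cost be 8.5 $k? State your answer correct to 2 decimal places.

n = 6, Σx = 55, Σy = 47.7, Σxy = 498.6, Σx² = 621
Sxx = Σx² − (Σx)²/n = 621 − 504.166667 = 116.833333
Sxy = Σxy − (Σx)(Σy)/n = 498.6 − 437.25 = 61.35
b = Sxy/Sxx = 61.35/116.833333 = 0.525107
a = ȳ − b·x̄ = 7.95 − 0.525107·9.166667 = 3.136519
Set a + b·x = 8.5: x = (8.5 − 3.136519) / 0.525107 = 10.214072

10.21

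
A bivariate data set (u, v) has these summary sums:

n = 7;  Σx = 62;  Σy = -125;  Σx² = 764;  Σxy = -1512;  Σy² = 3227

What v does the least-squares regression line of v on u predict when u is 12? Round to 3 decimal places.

Sxx = Σx² − (Σx)²/n = 764 − 549.142857 = 214.857143
Sxy = Σxy − (Σx)(Σy)/n = -1512 − (-1107.142857) = -404.857143
b = Sxy/Sxx = -404.857143/214.857143 = -1.884309
a = ȳ − b·x̄ = -17.857143 − (-1.884309)·8.857143 = -1.167553
ŷ(12) = a + b·12 = -1.167553 + (-1.884309)·12 = -23.779255

-23.779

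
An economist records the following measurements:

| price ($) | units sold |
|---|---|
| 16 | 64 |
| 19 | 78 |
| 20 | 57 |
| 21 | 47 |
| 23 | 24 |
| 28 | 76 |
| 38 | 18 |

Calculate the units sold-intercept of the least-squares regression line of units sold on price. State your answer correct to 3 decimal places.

n = 7, Σx = 165, Σy = 364, Σxy = 7997, Σx² = 4215
Sxx = Σx² − (Σx)²/n = 4215 − 3889.285714 = 325.714286
Sxy = Σxy − (Σx)(Σy)/n = 7997 − 8580 = -583
b = Sxy/Sxx = -583/325.714286 = -1.789912
a = ȳ − b·x̄ = 52 − (-1.789912)·23.571429 = 94.190789

94.191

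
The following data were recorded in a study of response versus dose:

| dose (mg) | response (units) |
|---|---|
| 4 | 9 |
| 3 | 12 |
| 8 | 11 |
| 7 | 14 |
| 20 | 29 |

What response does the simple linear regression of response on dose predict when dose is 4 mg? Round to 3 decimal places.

n = 5, Σx = 42, Σy = 75, Σxy = 838, Σx² = 538
Sxx = Σx² − (Σx)²/n = 538 − 352.8 = 185.2
Sxy = Σxy − (Σx)(Σy)/n = 838 − 630 = 208
b = Sxy/Sxx = 208/185.2 = 1.123110
a = ȳ − b·x̄ = 15 − 1.123110·8.4 = 5.565875
ŷ(4) = a + b·4 = 5.565875 + 1.123110·4 = 10.058315

10.058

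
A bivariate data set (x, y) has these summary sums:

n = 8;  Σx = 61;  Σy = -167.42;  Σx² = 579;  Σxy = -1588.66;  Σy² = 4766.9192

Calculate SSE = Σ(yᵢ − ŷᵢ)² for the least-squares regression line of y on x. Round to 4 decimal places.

407.9530

Sxx = Σx² − (Σx)²/n = 579 − 465.125 = 113.875
Sxy = Σxy − (Σx)(Σy)/n = -1588.66 − (-1276.5775) = -312.0825
Syy = Σy² − (Σy)²/n = 4766.9192 − 3503.68205 = 1263.23715
b = Sxy/Sxx = -312.0825/113.875 = -2.740571
SSE = Syy − b·Sxy = 1263.23715 − (-2.740571)·(-312.0825) = 407.952963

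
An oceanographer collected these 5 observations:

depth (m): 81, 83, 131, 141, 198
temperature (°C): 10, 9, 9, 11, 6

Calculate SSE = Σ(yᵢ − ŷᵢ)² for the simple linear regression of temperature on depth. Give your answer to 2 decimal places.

n = 5, Σx = 634, Σy = 45, Σxy = 5475, Σx² = 89696, Σy² = 419
Sxx = Σx² − (Σx)²/n = 89696 − 80391.2 = 9304.8
Sxy = Σxy − (Σx)(Σy)/n = 5475 − 5706 = -231
Syy = Σy² − (Σy)²/n = 419 − 405 = 14
b = Sxy/Sxx = -231/9304.8 = -0.024826
SSE = Syy − b·Sxy = 14 − (-0.024826)·(-231) = 8.265218

8.27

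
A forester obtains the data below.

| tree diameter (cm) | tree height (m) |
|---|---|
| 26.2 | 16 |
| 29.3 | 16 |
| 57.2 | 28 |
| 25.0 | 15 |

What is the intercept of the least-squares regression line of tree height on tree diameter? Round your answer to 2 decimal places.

4.87

n = 4, Σx = 137.7, Σy = 75, Σxy = 2864.6, Σx² = 5441.77
Sxx = Σx² − (Σx)²/n = 5441.77 − 4740.3225 = 701.4475
Sxy = Σxy − (Σx)(Σy)/n = 2864.6 − 2581.875 = 282.725
b = Sxy/Sxx = 282.725/701.4475 = 0.403059
a = ȳ − b·x̄ = 18.75 − 0.403059·34.425 = 4.874681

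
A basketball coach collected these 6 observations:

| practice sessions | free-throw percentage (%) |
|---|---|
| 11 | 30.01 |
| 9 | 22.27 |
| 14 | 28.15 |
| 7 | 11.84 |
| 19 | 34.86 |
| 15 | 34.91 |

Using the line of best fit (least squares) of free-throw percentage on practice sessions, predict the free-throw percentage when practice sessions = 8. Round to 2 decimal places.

19.09

n = 6, Σx = 75, Σy = 162.04, Σxy = 2193.51, Σx² = 1033
Sxx = Σx² − (Σx)²/n = 1033 − 937.5 = 95.5
Sxy = Σxy − (Σx)(Σy)/n = 2193.51 − 2025.5 = 168.01
b = Sxy/Sxx = 168.01/95.5 = 1.759267
a = ȳ − b·x̄ = 27.006667 − 1.759267·12.5 = 5.015829
ŷ(8) = a + b·8 = 5.015829 + 1.759267·8 = 19.089965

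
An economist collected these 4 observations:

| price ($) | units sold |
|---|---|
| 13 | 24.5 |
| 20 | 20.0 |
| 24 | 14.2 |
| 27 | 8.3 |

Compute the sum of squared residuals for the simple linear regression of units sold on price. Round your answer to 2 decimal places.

n = 4, Σx = 84, Σy = 67, Σxy = 1283.4, Σx² = 1874, Σy² = 1270.78
Sxx = Σx² − (Σx)²/n = 1874 − 1764 = 110
Sxy = Σxy − (Σx)(Σy)/n = 1283.4 − 1407 = -123.6
Syy = Σy² − (Σy)²/n = 1270.78 − 1122.25 = 148.53
b = Sxy/Sxx = -123.6/110 = -1.123636
SSE = Syy − b·Sxy = 148.53 − (-1.123636)·(-123.6) = 9.648545

9.65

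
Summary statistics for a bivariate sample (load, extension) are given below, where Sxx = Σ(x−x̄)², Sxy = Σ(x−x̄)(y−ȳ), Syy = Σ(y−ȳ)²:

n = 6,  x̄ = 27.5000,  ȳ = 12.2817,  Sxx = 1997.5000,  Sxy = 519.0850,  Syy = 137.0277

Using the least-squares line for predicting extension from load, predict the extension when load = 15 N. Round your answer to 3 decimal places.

9.033

b = Sxy/Sxx = 519.085/1997.5 = 0.259867
a = ȳ − b·x̄ = 12.2817 − 0.259867·27.5 = 5.135348
ŷ(15) = a + b·15 = 5.135348 + 0.259867·15 = 9.033358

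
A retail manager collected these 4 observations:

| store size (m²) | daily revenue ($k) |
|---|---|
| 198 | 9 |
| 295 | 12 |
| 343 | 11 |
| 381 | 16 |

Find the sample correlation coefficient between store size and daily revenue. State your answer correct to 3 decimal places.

n = 4, Σx = 1217, Σy = 48, Σxy = 15191, Σx² = 389039, Σy² = 602
Sxx = Σx² − (Σx)²/n = 389039 − 370272.25 = 18766.75
Sxy = Σxy − (Σx)(Σy)/n = 15191 − 14604 = 587
Syy = Σy² − (Σy)²/n = 602 − 576 = 26
r = Sxy/√(Sxx·Syy) = 587/√(487935.5) = 587/698.523801 = 0.840344

0.840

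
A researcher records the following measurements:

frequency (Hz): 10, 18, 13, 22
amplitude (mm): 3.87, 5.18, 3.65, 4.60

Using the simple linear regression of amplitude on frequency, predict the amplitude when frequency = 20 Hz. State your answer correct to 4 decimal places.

n = 4, Σx = 63, Σy = 17.3, Σxy = 280.59, Σx² = 1077
Sxx = Σx² − (Σx)²/n = 1077 − 992.25 = 84.75
Sxy = Σxy − (Σx)(Σy)/n = 280.59 − 272.475 = 8.115
b = Sxy/Sxx = 8.115/84.75 = 0.095752
a = ȳ − b·x̄ = 4.325 − 0.095752·15.75 = 2.816903
ŷ(20) = a + b·20 = 2.816903 + 0.095752·20 = 4.731947

4.7319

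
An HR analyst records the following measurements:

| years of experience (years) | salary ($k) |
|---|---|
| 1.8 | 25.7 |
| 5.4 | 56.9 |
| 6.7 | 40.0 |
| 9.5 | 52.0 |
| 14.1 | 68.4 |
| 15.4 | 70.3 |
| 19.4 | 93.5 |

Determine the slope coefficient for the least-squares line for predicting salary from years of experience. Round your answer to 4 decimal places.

3.3238

n = 7, Σx = 72.3, Σy = 406.8, Σxy = 4976.48, Σx² = 979.87
Sxx = Σx² − (Σx)²/n = 979.87 − 746.755714 = 233.114286
Sxy = Σxy − (Σx)(Σy)/n = 4976.48 − 4201.662857 = 774.817143
b = Sxy/Sxx = 774.817143/233.114286 = 3.323765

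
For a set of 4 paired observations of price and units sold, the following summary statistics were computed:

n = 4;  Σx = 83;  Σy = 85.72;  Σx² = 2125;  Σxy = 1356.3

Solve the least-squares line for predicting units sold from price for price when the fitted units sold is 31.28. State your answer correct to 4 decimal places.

11.3580

Sxx = Σx² − (Σx)²/n = 2125 − 1722.25 = 402.75
Sxy = Σxy − (Σx)(Σy)/n = 1356.3 − 1778.69 = -422.39
b = Sxy/Sxx = -422.39/402.75 = -1.048765
a = ȳ − b·x̄ = 21.43 − (-1.048765)·20.75 = 43.191868
Set a + b·x = 31.28: x = (31.28 − 43.191868) / (-1.048765) = 11.357999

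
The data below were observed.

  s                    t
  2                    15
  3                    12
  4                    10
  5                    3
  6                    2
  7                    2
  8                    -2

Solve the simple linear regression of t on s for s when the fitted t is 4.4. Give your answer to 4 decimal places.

5.5671

n = 7, Σx = 35, Σy = 42, Σxy = 131, Σx² = 203
Sxx = Σx² − (Σx)²/n = 203 − 175 = 28
Sxy = Σxy − (Σx)(Σy)/n = 131 − 210 = -79
b = Sxy/Sxx = -79/28 = -2.821429
a = ȳ − b·x̄ = 6 − (-2.821429)·5 = 20.107143
Set a + b·x = 4.4: x = (4.4 − 20.107143) / (-2.821429) = 5.567089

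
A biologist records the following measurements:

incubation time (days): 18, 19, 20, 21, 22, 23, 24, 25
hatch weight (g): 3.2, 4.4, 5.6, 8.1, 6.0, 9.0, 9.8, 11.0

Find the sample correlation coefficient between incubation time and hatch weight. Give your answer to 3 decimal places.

n = 8, Σx = 172, Σy = 57.1, Σxy = 1272.5, Σx² = 3740, Σy² = 460.61
Sxx = Σx² − (Σx)²/n = 3740 − 3698 = 42
Sxy = Σxy − (Σx)(Σy)/n = 1272.5 − 1227.65 = 44.85
Syy = Σy² − (Σy)²/n = 460.61 − 407.55125 = 53.05875
r = Sxy/√(Sxx·Syy) = 44.85/√(2228.4675) = 44.85/47.206647 = 0.950078

0.950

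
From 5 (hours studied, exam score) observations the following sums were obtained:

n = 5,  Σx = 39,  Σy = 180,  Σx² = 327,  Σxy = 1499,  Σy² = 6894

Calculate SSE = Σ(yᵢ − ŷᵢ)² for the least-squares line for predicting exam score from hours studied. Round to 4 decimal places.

Sxx = Σx² − (Σx)²/n = 327 − 304.2 = 22.8
Sxy = Σxy − (Σx)(Σy)/n = 1499 − 1404 = 95
Syy = Σy² − (Σy)²/n = 6894 − 6480 = 414
b = Sxy/Sxx = 95/22.8 = 4.166667
SSE = Syy − b·Sxy = 414 − 4.166667·95 = 18.166667

18.1667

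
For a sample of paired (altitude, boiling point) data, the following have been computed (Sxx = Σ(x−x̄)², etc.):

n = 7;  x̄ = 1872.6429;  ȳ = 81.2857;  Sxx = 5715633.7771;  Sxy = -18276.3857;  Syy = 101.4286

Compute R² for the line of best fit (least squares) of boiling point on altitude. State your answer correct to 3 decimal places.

0.576

R² = Sxy²/(Sxx·Syy) = (-18276.3857)²/(5715633.7771·101.4286) = 0.576177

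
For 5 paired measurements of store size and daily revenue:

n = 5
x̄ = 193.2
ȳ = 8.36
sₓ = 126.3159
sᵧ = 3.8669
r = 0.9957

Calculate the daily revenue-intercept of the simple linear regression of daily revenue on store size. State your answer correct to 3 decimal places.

b = r · sᵧ/sₓ = 0.9957 · 3.8669/126.3159 = 0.030481
a = ȳ − b·x̄ = 8.36 − 0.030481·193.2 = 2.471014

2.471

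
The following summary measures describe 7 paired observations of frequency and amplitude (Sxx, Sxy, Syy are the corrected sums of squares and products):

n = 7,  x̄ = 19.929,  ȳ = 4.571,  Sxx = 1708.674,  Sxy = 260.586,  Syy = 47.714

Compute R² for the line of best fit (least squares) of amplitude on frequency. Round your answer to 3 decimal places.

R² = Sxy²/(Sxx·Syy) = (260.586)²/(1708.674·47.714) = 0.832908

0.833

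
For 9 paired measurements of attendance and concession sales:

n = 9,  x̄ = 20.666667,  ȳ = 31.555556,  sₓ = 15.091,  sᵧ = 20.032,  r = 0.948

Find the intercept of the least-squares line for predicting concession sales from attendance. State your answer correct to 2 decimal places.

b = r · sᵧ/sₓ = 0.948 · 20.032/15.091 = 1.258388
a = ȳ − b·x̄ = 31.555556 − 1.258388·20.666667 = 5.548867

5.55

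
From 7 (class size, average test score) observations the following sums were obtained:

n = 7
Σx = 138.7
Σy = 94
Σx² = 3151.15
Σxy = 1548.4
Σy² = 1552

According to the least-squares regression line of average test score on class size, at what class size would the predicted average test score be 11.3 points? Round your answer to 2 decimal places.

22.54

Sxx = Σx² − (Σx)²/n = 3151.15 − 2748.241429 = 402.908571
Sxy = Σxy − (Σx)(Σy)/n = 1548.4 − 1862.542857 = -314.142857
b = Sxy/Sxx = -314.142857/402.908571 = -0.779688
a = ȳ − b·x̄ = 13.428571 − (-0.779688)·19.814286 = 28.877526
Set a + b·x = 11.3: x = (11.3 − 28.877526) / (-0.779688) = 22.544317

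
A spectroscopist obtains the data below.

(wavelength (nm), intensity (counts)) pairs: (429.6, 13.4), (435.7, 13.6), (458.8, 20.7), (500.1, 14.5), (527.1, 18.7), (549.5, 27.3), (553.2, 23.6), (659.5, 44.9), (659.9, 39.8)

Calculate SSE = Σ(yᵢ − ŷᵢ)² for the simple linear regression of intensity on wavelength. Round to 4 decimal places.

n = 9, Σx = 4773.4, Σy = 216.5, Σxy = 122219.98, Σx² = 2591211.26, Σy² = 6255.25
Sxx = Σx² − (Σx)²/n = 2591211.26 − 2531705.284444 = 59505.975556
Sxy = Σxy − (Σx)(Σy)/n = 122219.98 − 114826.788889 = 7393.191111
Syy = Σy² − (Σy)²/n = 6255.25 − 5208.027778 = 1047.222222
b = Sxy/Sxx = 7393.191111/59505.975556 = 0.124243
SSE = Syy − b·Sxy = 1047.222222 − 0.124243·7393.191111 = 128.671198

128.6712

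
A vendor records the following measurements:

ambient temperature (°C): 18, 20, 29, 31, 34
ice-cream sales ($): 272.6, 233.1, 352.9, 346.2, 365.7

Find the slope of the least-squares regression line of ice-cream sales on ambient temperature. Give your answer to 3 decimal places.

n = 5, Σx = 132, Σy = 1570.5, Σxy = 42968.9, Σx² = 3682
Sxx = Σx² − (Σx)²/n = 3682 − 3484.8 = 197.2
Sxy = Σxy − (Σx)(Σy)/n = 42968.9 − 41461.2 = 1507.7
b = Sxy/Sxx = 1507.7/197.2 = 7.645538

7.646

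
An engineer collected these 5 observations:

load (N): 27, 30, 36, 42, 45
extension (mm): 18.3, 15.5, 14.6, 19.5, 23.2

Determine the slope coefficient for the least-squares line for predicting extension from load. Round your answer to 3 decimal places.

0.291

n = 5, Σx = 180, Σy = 91.1, Σxy = 3347.7, Σx² = 6714
Sxx = Σx² − (Σx)²/n = 6714 − 6480 = 234
Sxy = Σxy − (Σx)(Σy)/n = 3347.7 − 3279.6 = 68.1
b = Sxy/Sxx = 68.1/234 = 0.291026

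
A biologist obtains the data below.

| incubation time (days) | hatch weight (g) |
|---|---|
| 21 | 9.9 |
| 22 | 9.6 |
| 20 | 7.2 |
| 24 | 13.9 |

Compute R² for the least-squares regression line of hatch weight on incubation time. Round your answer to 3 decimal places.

0.921

n = 4, Σx = 87, Σy = 40.6, Σxy = 896.7, Σx² = 1901, Σy² = 435.22
Sxx = Σx² − (Σx)²/n = 1901 − 1892.25 = 8.75
Sxy = Σxy − (Σx)(Σy)/n = 896.7 − 883.05 = 13.65
Syy = Σy² − (Σy)²/n = 435.22 − 412.09 = 23.13
R² = Sxy²/(Sxx·Syy) = (13.65)²/(8.75·23.13) = 0.920623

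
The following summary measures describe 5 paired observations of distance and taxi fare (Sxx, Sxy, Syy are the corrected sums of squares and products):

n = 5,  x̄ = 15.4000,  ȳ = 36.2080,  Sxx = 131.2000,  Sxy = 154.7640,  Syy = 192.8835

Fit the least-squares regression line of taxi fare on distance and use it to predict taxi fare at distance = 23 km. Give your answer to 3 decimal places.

45.173

b = Sxy/Sxx = 154.764/131.2 = 1.179604
a = ȳ − b·x̄ = 36.208 − 1.179604·15.4 = 18.042104
ŷ(23) = a + b·23 = 18.042104 + 1.179604·23 = 45.172988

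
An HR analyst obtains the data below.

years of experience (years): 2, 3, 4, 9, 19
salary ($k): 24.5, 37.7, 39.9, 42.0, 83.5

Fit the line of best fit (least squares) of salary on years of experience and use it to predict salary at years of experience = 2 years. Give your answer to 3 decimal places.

n = 5, Σx = 37, Σy = 227.6, Σxy = 2286.2, Σx² = 471
Sxx = Σx² − (Σx)²/n = 471 − 273.8 = 197.2
Sxy = Σxy − (Σx)(Σy)/n = 2286.2 − 1684.24 = 601.96
b = Sxy/Sxx = 601.96/197.2 = 3.052535
a = ȳ − b·x̄ = 45.52 − 3.052535·7.4 = 22.931237
ŷ(2) = a + b·2 = 22.931237 + 3.052535·2 = 29.036308

29.036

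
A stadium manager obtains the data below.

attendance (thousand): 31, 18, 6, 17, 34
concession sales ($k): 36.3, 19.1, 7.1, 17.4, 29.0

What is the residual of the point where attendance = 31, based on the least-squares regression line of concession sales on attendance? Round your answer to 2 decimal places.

5.36

n = 5, Σx = 106, Σy = 108.9, Σxy = 2793.5, Σx² = 2766
Sxx = Σx² − (Σx)²/n = 2766 − 2247.2 = 518.8
Sxy = Σxy − (Σx)(Σy)/n = 2793.5 − 2308.68 = 484.82
b = Sxy/Sxx = 484.82/518.8 = 0.934503
a = ȳ − b·x̄ = 21.78 − 0.934503·21.2 = 1.968543
ŷ(31) = 1.968543 + 0.934503·31 = 30.938126
residual = y − ŷ = 36.3 − 30.938126 = 5.361874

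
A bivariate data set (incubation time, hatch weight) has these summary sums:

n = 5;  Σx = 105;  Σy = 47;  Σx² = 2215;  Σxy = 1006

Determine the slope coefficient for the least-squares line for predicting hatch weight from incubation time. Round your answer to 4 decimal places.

1.9000

Sxx = Σx² − (Σx)²/n = 2215 − 2205 = 10
Sxy = Σxy − (Σx)(Σy)/n = 1006 − 987 = 19
b = Sxy/Sxx = 19/10 = 1.9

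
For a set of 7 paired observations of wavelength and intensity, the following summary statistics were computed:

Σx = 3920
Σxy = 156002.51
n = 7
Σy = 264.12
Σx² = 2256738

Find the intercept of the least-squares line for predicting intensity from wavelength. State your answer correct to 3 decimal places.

Sxx = Σx² − (Σx)²/n = 2256738 − 2195200 = 61538
Sxy = Σxy − (Σx)(Σy)/n = 156002.51 − 147907.2 = 8095.31
b = Sxy/Sxx = 8095.31/61538 = 0.131550
a = ȳ − b·x̄ = 37.731429 − 0.131550·560 = -35.936445

-35.936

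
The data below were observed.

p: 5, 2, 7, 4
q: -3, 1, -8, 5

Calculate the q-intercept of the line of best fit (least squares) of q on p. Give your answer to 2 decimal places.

7.92

n = 4, Σx = 18, Σy = -5, Σxy = -49, Σx² = 94
Sxx = Σx² − (Σx)²/n = 94 − 81 = 13
Sxy = Σxy − (Σx)(Σy)/n = -49 − (-22.5) = -26.5
b = Sxy/Sxx = -26.5/13 = -2.038462
a = ȳ − b·x̄ = -1.25 − (-2.038462)·4.5 = 7.923077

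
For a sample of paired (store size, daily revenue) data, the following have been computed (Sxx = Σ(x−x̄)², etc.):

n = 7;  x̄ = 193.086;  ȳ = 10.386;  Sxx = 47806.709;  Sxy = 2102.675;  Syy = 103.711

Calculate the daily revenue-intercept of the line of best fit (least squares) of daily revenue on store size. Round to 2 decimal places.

b = Sxy/Sxx = 2102.675/47806.709 = 0.043983
a = ȳ − b·x̄ = 10.386 − 0.043983·193.086 = 1.893529

1.89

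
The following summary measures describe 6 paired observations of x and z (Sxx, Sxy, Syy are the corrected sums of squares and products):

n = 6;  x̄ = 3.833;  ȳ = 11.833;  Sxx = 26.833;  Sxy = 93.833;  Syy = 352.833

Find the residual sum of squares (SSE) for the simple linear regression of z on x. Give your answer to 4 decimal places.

b = Sxy/Sxx = 93.833/26.833 = 3.496925
SSE = Syy − b·Sxy = 352.833 − 3.496925·93.833 = 24.705996

24.7060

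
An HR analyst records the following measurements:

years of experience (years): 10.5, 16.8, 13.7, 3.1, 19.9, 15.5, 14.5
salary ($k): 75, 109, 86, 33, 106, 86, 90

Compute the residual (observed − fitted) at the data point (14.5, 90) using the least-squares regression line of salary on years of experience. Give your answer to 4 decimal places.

1.5590

n = 7, Σx = 94, Σy = 585, Σxy = 8646.6, Σx² = 1436.3
Sxx = Σx² − (Σx)²/n = 1436.3 − 1262.285714 = 174.014286
Sxy = Σxy − (Σx)(Σy)/n = 8646.6 − 7855.714286 = 790.885714
b = Sxy/Sxx = 790.885714/174.014286 = 4.544947
a = ȳ − b·x̄ = 83.571429 − 4.544947·13.428571 = 22.539282
ŷ(14.5) = 22.539282 + 4.544947·14.5 = 88.441015
residual = y − ŷ = 90 − 88.441015 = 1.558985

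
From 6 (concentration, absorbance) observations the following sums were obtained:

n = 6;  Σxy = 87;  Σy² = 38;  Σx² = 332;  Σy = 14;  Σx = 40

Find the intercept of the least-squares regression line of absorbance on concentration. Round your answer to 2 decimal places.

2.98

Sxx = Σx² − (Σx)²/n = 332 − 266.666667 = 65.333333
Sxy = Σxy − (Σx)(Σy)/n = 87 − 93.333333 = -6.333333
b = Sxy/Sxx = -6.333333/65.333333 = -0.096939
a = ȳ − b·x̄ = 2.333333 − (-0.096939)·6.666667 = 2.979592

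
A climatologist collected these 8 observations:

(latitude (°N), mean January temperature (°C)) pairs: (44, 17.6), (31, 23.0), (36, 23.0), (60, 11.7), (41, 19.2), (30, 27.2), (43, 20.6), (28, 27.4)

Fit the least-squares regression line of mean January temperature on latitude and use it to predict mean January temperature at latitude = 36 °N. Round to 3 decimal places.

22.715

n = 8, Σx = 313, Σy = 169.7, Σxy = 6273.6, Σx² = 13007
Sxx = Σx² − (Σx)²/n = 13007 − 12246.125 = 760.875
Sxy = Σxy − (Σx)(Σy)/n = 6273.6 − 6639.5125 = -365.9125
b = Sxy/Sxx = -365.9125/760.875 = -0.480910
a = ȳ − b·x̄ = 21.2125 − (-0.480910)·39.125 = 40.028109
ŷ(36) = a + b·36 = 40.028109 + (-0.480910)·36 = 22.715344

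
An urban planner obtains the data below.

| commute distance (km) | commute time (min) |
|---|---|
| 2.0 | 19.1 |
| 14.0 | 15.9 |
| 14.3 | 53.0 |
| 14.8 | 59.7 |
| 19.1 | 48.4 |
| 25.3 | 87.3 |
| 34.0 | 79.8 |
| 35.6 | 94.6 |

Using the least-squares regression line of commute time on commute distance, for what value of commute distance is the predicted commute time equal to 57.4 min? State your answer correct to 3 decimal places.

19.965

n = 8, Σx = 159.1, Σy = 457.8, Σxy = 11116.35, Σx² = 4051.79
Sxx = Σx² − (Σx)²/n = 4051.79 − 3164.10125 = 887.68875
Sxy = Σxy − (Σx)(Σy)/n = 11116.35 − 9104.4975 = 2011.8525
b = Sxy/Sxx = 2011.8525/887.68875 = 2.266394
a = ȳ − b·x̄ = 57.225 − 2.266394·19.8875 = 12.152088
Set a + b·x = 57.4: x = (57.4 − 12.152088) / 2.266394 = 19.964715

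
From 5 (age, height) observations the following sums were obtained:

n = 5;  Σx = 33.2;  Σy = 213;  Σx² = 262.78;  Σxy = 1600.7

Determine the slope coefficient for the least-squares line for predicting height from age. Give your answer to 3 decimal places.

4.403

Sxx = Σx² − (Σx)²/n = 262.78 − 220.448 = 42.332
Sxy = Σxy − (Σx)(Σy)/n = 1600.7 − 1414.32 = 186.38
b = Sxy/Sxx = 186.38/42.332 = 4.402816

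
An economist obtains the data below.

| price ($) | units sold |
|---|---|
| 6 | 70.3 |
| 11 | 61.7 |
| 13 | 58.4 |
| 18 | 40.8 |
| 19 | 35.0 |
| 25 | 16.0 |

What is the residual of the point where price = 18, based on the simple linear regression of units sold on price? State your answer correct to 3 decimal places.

1.672

n = 6, Σx = 92, Σy = 282.2, Σxy = 3659.1, Σx² = 1636
Sxx = Σx² − (Σx)²/n = 1636 − 1410.666667 = 225.333333
Sxy = Σxy − (Σx)(Σy)/n = 3659.1 − 4327.066667 = -667.966667
b = Sxy/Sxx = -667.966667/225.333333 = -2.964349
a = ȳ − b·x̄ = 47.033333 − (-2.964349)·15.333333 = 92.486686
ŷ(18) = 92.486686 + (-2.964349)·18 = 39.128402
residual = y − ŷ = 40.8 − 39.128402 = 1.671598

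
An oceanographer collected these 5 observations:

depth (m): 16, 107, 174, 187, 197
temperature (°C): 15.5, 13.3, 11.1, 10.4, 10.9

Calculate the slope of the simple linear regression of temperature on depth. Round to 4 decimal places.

n = 5, Σx = 681, Σy = 61.2, Σxy = 7694.6, Σx² = 115759
Sxx = Σx² − (Σx)²/n = 115759 − 92752.2 = 23006.8
Sxy = Σxy − (Σx)(Σy)/n = 7694.6 − 8335.44 = -640.84
b = Sxy/Sxx = -640.84/23006.8 = -0.027854

-0.0279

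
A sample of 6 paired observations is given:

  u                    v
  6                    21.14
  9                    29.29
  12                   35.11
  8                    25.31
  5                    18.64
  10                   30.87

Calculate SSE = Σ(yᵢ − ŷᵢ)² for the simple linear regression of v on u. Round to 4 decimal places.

1.5091

n = 6, Σx = 50, Σy = 160.36, Σxy = 1416.15, Σx² = 450, Σy² = 4478.5184
Sxx = Σx² − (Σx)²/n = 450 − 416.666667 = 33.333333
Sxy = Σxy − (Σx)(Σy)/n = 1416.15 − 1336.333333 = 79.816667
Syy = Σy² − (Σy)²/n = 4478.5184 − 4285.888267 = 192.630133
b = Sxy/Sxx = 79.816667/33.333333 = 2.3945
SSE = Syy − b·Sxy = 192.630133 − 2.3945·79.816667 = 1.509125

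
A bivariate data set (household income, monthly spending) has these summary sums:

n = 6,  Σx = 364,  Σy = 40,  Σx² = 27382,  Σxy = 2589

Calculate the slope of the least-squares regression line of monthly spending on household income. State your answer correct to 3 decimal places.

Sxx = Σx² − (Σx)²/n = 27382 − 22082.666667 = 5299.333333
Sxy = Σxy − (Σx)(Σy)/n = 2589 − 2426.666667 = 162.333333
b = Sxy/Sxx = 162.333333/5299.333333 = 0.030633

0.031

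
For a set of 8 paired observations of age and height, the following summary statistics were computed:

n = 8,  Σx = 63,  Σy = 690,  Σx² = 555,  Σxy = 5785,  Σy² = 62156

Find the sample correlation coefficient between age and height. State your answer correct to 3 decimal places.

Sxx = Σx² − (Σx)²/n = 555 − 496.125 = 58.875
Sxy = Σxy − (Σx)(Σy)/n = 5785 − 5433.75 = 351.25
Syy = Σy² − (Σy)²/n = 62156 − 59512.5 = 2643.5
r = Sxy/√(Sxx·Syy) = 351.25/√(155636.0625) = 351.25/394.507367 = 0.890351

0.890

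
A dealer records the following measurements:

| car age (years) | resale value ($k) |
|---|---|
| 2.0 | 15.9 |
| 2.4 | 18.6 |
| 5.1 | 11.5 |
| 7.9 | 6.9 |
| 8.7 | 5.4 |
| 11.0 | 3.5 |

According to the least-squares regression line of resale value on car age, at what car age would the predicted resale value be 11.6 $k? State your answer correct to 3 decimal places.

5.388

n = 6, Σx = 37.1, Σy = 61.8, Σxy = 275.08, Σx² = 294.87
Sxx = Σx² − (Σx)²/n = 294.87 − 229.401667 = 65.468333
Sxy = Σxy − (Σx)(Σy)/n = 275.08 − 382.13 = -107.05
b = Sxy/Sxx = -107.05/65.468333 = -1.635142
a = ȳ − b·x̄ = 10.3 − (-1.635142)·6.183333 = 20.410626
Set a + b·x = 11.6: x = (11.6 − 20.410626) / (-1.635142) = 5.388295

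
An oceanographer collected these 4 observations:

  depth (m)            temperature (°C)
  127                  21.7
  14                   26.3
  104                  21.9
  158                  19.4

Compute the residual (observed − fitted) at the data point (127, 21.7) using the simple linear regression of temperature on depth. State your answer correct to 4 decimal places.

n = 4, Σx = 403, Σy = 89.3, Σxy = 8466.9, Σx² = 52105
Sxx = Σx² − (Σx)²/n = 52105 − 40602.25 = 11502.75
Sxy = Σxy − (Σx)(Σy)/n = 8466.9 − 8996.975 = -530.075
b = Sxy/Sxx = -530.075/11502.75 = -0.046082
a = ȳ − b·x̄ = 22.325 − (-0.046082)·100.75 = 26.967808
ŷ(127) = 26.967808 + (-0.046082)·127 = 21.115335
residual = y − ŷ = 21.7 − 21.115335 = 0.584665

0.5847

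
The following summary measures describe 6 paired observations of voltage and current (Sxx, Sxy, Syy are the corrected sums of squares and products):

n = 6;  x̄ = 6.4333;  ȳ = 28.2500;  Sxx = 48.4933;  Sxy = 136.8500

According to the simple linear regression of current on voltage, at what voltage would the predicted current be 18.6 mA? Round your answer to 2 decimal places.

3.01

b = Sxy/Sxx = 136.85/48.4933 = 2.822039
a = ȳ − b·x̄ = 28.25 − 2.822039·6.4333 = 10.094974
Set a + b·x = 18.6: x = (18.6 − 10.094974) / 2.822039 = 3.013787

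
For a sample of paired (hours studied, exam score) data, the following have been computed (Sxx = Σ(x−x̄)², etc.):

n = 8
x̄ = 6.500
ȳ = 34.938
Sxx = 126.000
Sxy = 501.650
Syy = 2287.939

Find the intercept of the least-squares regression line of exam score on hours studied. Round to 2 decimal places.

b = Sxy/Sxx = 501.65/126 = 3.981349
a = ȳ − b·x̄ = 34.938 − 3.981349·6.5 = 9.059230

9.06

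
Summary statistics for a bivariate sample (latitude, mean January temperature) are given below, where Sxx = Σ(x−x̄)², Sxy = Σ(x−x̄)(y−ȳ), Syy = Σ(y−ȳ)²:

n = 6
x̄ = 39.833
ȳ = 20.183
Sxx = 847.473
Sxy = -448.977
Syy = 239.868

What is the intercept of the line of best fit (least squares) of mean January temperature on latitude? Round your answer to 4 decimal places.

b = Sxy/Sxx = -448.977/847.473 = -0.529783
a = ȳ − b·x̄ = 20.183 − (-0.529783)·39.833 = 41.285856

41.2859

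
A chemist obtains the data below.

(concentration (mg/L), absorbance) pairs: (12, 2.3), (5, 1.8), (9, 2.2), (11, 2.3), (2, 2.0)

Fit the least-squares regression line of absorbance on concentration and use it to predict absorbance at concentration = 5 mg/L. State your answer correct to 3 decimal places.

n = 5, Σx = 39, Σy = 10.6, Σxy = 85.7, Σx² = 375
Sxx = Σx² − (Σx)²/n = 375 − 304.2 = 70.8
Sxy = Σxy − (Σx)(Σy)/n = 85.7 − 82.68 = 3.02
b = Sxy/Sxx = 3.02/70.8 = 0.042655
a = ȳ − b·x̄ = 2.12 − 0.042655·7.8 = 1.787288
ŷ(5) = a + b·5 = 1.787288 + 0.042655·5 = 2.000565

2.001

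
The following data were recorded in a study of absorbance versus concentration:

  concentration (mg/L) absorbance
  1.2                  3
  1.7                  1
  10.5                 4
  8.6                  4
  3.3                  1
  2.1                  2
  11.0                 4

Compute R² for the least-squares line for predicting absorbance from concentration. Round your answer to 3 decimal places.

0.643

n = 7, Σx = 38.4, Σy = 19, Σxy = 133.2, Σx² = 324.84, Σy² = 63
Sxx = Σx² − (Σx)²/n = 324.84 − 210.651429 = 114.188571
Sxy = Σxy − (Σx)(Σy)/n = 133.2 − 104.228571 = 28.971429
Syy = Σy² − (Σy)²/n = 63 − 51.571429 = 11.428571
R² = Sxy²/(Sxx·Syy) = (28.971429)²/(114.188571·11.428571) = 0.643169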